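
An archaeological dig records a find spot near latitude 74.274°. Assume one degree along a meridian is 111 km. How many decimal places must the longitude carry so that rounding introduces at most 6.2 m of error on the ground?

At 74.274° one degree of longitude covers 111000 × cos 74.274° ≈ 111000 × 0.2710 ≈ 30085.1 m.
N decimal places → at most half a unit in the last place, 0.5 × 10⁻ᴺ° = 30085.1/2 × 10⁻ᴺ m.
Need 0.5 × 30085.1 × 10⁻ᴺ ≤ 6.2 → 10⁻ᴺ ≤ 4.122e-04, so N ≥ 3.38.
So 4 decimal places suffice (1.5 m); 3 would allow up to 15 m.

4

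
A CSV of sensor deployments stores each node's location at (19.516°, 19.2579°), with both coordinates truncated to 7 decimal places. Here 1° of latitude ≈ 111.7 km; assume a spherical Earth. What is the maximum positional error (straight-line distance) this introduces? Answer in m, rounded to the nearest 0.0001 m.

Truncating at 7 decimal places can drop up to a full unit in the last place, so each coordinate may be off by as much as 1e-07°.
N–S: 1e-07° × 111700 m/° = 0.01117 m.
E–W at 19.516°: 1e-07° × 111700 × cos 19.516° = 1e-07 × 111700 × 0.9425 ≈ 0.0105283 m.
The two errors are perpendicular, so the maximum displacement is √(0.01117² + 0.0105283²) ≈ 0.0153497 m.

0.0153 m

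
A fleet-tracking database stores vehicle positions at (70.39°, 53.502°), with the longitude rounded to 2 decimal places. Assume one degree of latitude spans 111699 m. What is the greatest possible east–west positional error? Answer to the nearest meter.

187 meters

Rounding to 2 decimal places leaves the longitude within ±0.005° of the true value.
One degree of longitude at 70.39° is 111699 × cos 70.39° ≈ 111699 × 0.3356 = 37488 m.
So at most 0.005° × 37488 ≈ 187.44 m east–west.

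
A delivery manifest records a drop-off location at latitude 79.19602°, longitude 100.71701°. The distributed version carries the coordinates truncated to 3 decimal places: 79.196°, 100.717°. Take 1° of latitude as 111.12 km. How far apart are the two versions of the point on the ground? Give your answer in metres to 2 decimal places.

Δlat = 79.19602 − 79.196 = +0.00002°; Δlon = 100.71701 − 100.717 = +0.00001°.
North–south shift: 0.00002 × 111120 = 2.2224 m.
E–W at 79.196°: 0.00001° × 111120 × cos 79.196° = 0.00001 × 111120 × 0.1874 ≈ 0.208294 m.
Hypotenuse of the two orthogonal shifts: √(2.2224² + 0.208294²) = 2.23214 m.

2.23 metres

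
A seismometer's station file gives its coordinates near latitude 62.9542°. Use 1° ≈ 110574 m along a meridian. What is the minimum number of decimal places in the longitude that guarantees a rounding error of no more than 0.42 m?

5

At 62.9542° one degree of longitude covers 110574 × cos 62.9542° ≈ 110574 × 0.4547 ≈ 50278.3 m.
Rounding to N decimal places gives at most 0.5 × 10⁻ᴺ degrees of error, i.e. 0.5 × 10⁻ᴺ × 50278.3 m.
Need 0.5 × 50278.3 × 10⁻ᴺ ≤ 0.42 → 10⁻ᴺ ≤ 1.671e-05, so N ≥ 4.78.
At 4 places the error can reach 2.51 m, but 5 places keeps it to 0.251 m.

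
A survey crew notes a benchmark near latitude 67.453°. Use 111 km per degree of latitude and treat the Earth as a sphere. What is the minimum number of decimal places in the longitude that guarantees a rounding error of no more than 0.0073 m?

7 decimal places

At 67.453° one degree of longitude covers 111000 × cos 67.453° ≈ 111000 × 0.3834 ≈ 42562 m.
N decimal places → at most half a unit in the last place, 0.5 × 10⁻ᴺ° = 42562/2 × 10⁻ᴺ m.
Need 0.5 × 42562 × 10⁻ᴺ ≤ 0.0073 → 10⁻ᴺ ≤ 3.430e-07, so N ≥ 6.46.
So 7 decimal places suffice (0.00213 m); 6 would allow up to 0.0213 m.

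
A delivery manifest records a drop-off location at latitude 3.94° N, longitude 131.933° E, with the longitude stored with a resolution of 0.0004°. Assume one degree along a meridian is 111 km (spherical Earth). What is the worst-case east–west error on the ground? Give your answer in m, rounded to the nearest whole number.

With a 0.0004° grid the true value lies within half a step, ±0.0004°/2 = ±0.0002°, of the stored one.
Parallels shrink by cos φ, so at 3.94° a degree of longitude is 111000 × 0.9976 ≈ 110738 m.
So at most 0.0002° × 110738 ≈ 22.1475 m east–west.

22 m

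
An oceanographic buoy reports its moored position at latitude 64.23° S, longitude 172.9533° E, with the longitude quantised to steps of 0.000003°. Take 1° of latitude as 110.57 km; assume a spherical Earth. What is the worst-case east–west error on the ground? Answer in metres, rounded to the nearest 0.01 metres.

With a 0.000003° grid the true value lies within half a step, ±0.000003°/2 = ±1.5e-06°, of the stored one.
At latitude 64.23° a degree of longitude spans 110570 m × cos 64.23° = 110570 × 0.4348 ≈ 48071.4 m.
So at most 1.5e-06° × 48071.4 ≈ 0.0721071 m east–west.

0.07 metres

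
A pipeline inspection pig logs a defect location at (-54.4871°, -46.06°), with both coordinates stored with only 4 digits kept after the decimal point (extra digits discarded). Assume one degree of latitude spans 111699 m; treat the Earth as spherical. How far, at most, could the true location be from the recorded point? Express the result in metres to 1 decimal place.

Truncating at 4 decimal places can drop up to a full unit in the last place, so each coordinate may be off by as much as 0.0001°.
Latitude error → 0.0001 × 111699 = 11.1699 m along the meridian.
East–west component at 54.4871°: 0.0001° × 111699 × cos 54.4871° ≈ 0.0001 × 64884.4 ≈ 6.48844 m.
Worst case both components are at the extreme and orthogonal: √(11.1699² + 6.48844²) ≈ 12.9177 m.

12.9 metres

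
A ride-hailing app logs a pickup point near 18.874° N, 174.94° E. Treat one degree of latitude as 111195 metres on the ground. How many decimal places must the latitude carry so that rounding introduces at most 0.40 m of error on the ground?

6 decimal places

One degree of latitude covers 111195 m.
With N decimal places the half-ulp bound is 0.5·10⁻ᴺ°, or 0.5·10⁻ᴺ × 111195 m on the ground.
Need 0.5 × 111195 × 10⁻ᴺ ≤ 0.40 → 10⁻ᴺ ≤ 7.195e-06, so N ≥ 5.14.
At 5 places the error can reach 0.556 m, but 6 places keeps it to 0.0556 m.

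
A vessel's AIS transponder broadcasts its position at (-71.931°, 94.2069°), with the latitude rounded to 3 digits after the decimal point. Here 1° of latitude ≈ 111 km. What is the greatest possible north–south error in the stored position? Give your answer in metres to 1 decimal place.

55.5 metres

Rounding to 3 decimal places leaves the latitude within ±0.0005° of the true value.
Along the meridian that is 0.0005° × 111000 m/° = 55.5 m.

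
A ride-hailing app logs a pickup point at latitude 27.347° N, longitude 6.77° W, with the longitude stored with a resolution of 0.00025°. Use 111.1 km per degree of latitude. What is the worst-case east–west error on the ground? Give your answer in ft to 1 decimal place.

40.5 ft

With a 0.00025° grid the true value lies within half a step, ±0.00025°/2 = ±0.000125°, of the stored one.
At latitude 27.347° a degree of longitude spans 111100 m × cos 27.347° = 111100 × 0.8882 ≈ 98683.5 m.
Maximum E–W displacement: 0.000125 × 98683.5 = 12.3354 m.
In feet: 12.3354 m ÷ 0.3048 ≈ 40.471 ft.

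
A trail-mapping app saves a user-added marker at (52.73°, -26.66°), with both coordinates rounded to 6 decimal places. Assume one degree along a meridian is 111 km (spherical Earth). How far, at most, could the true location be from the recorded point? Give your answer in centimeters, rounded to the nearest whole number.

6 centimeters

Rounding to 6 decimal places leaves each coordinate within ±5e-07° of the true value.
North–south component: 5e-07° × 111000 = 0.0555 m.
Longitude error → 5e-07 × 111000 × cos 52.73° = 5e-07 × 111000 × 0.6056 ≈ 0.0336092 m.
The two errors are perpendicular, so the maximum displacement is √(0.0555² + 0.0336092²) ≈ 0.0648832 m.
That is 0.0648832 m = 6.4883 cm.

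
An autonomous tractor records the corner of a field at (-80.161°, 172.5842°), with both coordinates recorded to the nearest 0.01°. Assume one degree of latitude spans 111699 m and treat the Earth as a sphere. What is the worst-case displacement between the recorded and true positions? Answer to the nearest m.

Rounding to 2 decimal places leaves each coordinate within ±0.005° of the true value.
North–south component: 0.005° × 111699 = 558.495 m.
E–W at 80.161°: 0.005° × 111699 × cos 80.161° = 0.005 × 111699 × 0.1709 ≈ 95.4357 m.
Combining orthogonally: (558.495² + 95.4357²)^½ ≈ 566.59 m.

567 m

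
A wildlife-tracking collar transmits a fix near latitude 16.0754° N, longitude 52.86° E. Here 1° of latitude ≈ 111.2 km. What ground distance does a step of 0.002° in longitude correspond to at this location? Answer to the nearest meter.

One degree of longitude here spans 111200 × cos 16.0754° = 111200 × 0.9609 ≈ 106852 m; 0.002° of that is 213.704 m.

214 meters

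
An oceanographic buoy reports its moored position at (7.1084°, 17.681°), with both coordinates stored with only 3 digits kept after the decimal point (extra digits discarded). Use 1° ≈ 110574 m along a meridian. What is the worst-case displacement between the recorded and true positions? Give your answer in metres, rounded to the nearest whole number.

Truncating at 3 decimal places can drop up to a full unit in the last place, so each coordinate may be off by as much as 0.001°.
N–S: 0.001° × 110574 m/° = 110.574 m.
East–west component at 7.1084°: 0.001° × 110574 × cos 7.1084° ≈ 0.001 × 109724 ≈ 109.724 m.
Combining orthogonally: (110.574² + 109.724²)^½ ≈ 155.775 m.

156 metres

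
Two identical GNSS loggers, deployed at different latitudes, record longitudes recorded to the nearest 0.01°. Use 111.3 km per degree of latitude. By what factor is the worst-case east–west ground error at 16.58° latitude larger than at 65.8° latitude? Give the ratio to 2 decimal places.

Rounding to 2 decimal places leaves the longitude within ±0.005° of the true value.
Error at 16.58° = 0.005° × 111300 × cos 16.58° ≈ 556.5 × 0.9584 = 533.36 m.
Error at 65.8° = 0.005° × 111300 × cos 65.8° ≈ 556.5 × 0.4099 = 228.12 m.
The ratio reduces to cos 16.58° / cos 65.8° = 0.9584/0.4099 ≈ 2.3381.

2.34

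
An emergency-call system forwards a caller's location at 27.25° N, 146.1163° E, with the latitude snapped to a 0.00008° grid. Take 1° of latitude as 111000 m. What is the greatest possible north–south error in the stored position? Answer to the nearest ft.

With a 0.00008° grid the true value lies within half a step, ±0.00008°/2 = ±4e-05°, of the stored one.
So the N–S error is at most 4e-05 × 111000 = 4.44 m.
Converting: 4.44 m × 3.2808 ft/m ≈ 14.567 ft.

15 ft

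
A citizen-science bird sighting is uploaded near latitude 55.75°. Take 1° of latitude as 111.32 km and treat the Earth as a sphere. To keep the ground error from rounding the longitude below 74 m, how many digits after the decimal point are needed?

At 55.75° one degree of longitude covers 111320 × cos 55.75° ≈ 111320 × 0.5628 ≈ 62651.4 m.
Rounding to N decimal places gives at most 0.5 × 10⁻ᴺ degrees of error, i.e. 0.5 × 10⁻ᴺ × 62651.4 m.
Setting 31325.7 × 10⁻ᴺ ≤ 74 gives 10ᴺ ≥ 423.3, i.e. N ≥ 2.63.
So 3 decimal places suffice (31.3 m); 2 would allow up to 313 m.

3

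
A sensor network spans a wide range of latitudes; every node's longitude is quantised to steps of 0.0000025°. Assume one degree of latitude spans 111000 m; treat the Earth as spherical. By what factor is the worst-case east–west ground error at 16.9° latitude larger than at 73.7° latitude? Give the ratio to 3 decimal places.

3.409

With a 0.0000025° grid the true value lies within half a step, ±0.0000025°/2 = ±1.25e-06°, of the stored one.
At 16.9°: 1.25e-06° × 111000 × cos 16.9° = 1.25e-06 × 111000 × 0.9568 ≈ 0.13276 m.
At 73.7°: 1.25e-06° × 111000 × cos 73.7° = 1.25e-06 × 111000 × 0.2807 ≈ 0.038943 m.
The ratio reduces to cos 16.9° / cos 73.7° = 0.9568/0.2807 ≈ 3.4091.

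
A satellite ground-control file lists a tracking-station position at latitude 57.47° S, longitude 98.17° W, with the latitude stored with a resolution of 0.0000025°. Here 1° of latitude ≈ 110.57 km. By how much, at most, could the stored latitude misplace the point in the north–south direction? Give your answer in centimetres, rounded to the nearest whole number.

With a 0.0000025° grid the true value lies within half a step, ±0.0000025°/2 = ±1.25e-06°, of the stored one.
So the N–S error is at most 1.25e-06 × 110570 = 0.138212 m.
That is 0.138212 m = 13.821 cm.

14 centimetres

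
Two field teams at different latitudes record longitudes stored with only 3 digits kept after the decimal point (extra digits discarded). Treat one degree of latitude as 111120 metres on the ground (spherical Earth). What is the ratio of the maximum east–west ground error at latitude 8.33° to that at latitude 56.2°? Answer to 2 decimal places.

Truncating at 3 decimal places can drop up to a full unit in the last place, so the longitude may be off by as much as 0.001°.
Error at 8.33° = 0.001° × 111120 × cos 8.33° ≈ 111.12 × 0.9895 = 109.95 m.
Error at 56.2° = 0.001° × 111120 × cos 56.2° ≈ 111.12 × 0.5563 = 61.816 m.
The ratio reduces to cos 8.33° / cos 56.2° = 0.9895/0.5563 ≈ 1.7786.

1.78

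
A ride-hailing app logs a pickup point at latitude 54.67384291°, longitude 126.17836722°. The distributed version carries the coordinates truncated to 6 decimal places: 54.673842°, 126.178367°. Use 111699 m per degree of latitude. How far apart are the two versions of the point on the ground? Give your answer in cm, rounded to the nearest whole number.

10 cm

The latitude changed by +0.00000091° and the longitude by +0.00000022°.
N–S: 0.00000091° × 111699 m/° = 0.101646 m.
E–W at 54.6738°: 0.00000022° × 111699 × cos 54.6738° = 0.00000022 × 111699 × 0.5782 ≈ 0.0142093 m.
Hypotenuse of the two orthogonal shifts: √(0.101646² + 0.0142093²) = 0.102634 m.
That is 0.102634 m = 10.263 cm.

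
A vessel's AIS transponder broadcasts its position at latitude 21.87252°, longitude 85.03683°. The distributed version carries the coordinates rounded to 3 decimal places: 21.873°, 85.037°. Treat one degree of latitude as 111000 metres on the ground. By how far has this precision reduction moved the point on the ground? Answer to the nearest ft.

184 ft

The latitude changed by -0.00048° and the longitude by -0.00017°.
N–S: -0.00048° × 111000 m/° = -53.28 m.
East–west at this latitude: -0.00017° × 111000 × cos 21.873° ≈ -0.00017 × 103009 = -17.5116 m.
Hypotenuse of the two orthogonal shifts: √(53.28² + 17.5116²) = 56.084 m.
In feet: 56.084 m ÷ 0.3048 ≈ 184 ft.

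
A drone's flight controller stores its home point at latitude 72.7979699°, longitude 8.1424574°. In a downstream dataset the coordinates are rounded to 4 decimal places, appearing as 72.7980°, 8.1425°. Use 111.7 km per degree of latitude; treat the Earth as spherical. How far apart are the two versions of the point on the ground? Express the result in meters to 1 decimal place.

3.6 meters

The latitude changed by -0.0000301° and the longitude by -0.0000426°.
N–S: -0.0000301° × 111700 m/° = -3.36217 m.
E–W at 72.798°: -0.0000426° × 111700 × cos 72.798° = -0.0000426 × 111700 × 0.2957 ≈ -1.40726 m.
Distance: √(3.36217² + 1.40726²) ≈ 3.6448 m.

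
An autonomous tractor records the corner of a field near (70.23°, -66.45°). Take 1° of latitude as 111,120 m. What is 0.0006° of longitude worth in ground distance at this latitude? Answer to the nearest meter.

23 meters

At 70.23° a degree of longitude is 111120 × cos 70.23° ≈ 37585.8 m, so 0.0006° corresponds to 22.5515 m.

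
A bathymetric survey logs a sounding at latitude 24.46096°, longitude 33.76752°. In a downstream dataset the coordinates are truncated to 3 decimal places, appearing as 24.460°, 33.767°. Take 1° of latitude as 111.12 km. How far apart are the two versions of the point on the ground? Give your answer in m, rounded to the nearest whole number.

The latitude changed by +0.00096° and the longitude by +0.00052°.
North–south shift: 0.00096 × 111120 = 106.675 m.
East–west at this latitude: 0.00052° × 111120 × cos 24.46° ≈ 0.00052 × 101147 = 52.5965 m.
Combined displacement = (106.675² + 52.5965²)^½ ≈ 118.937 m.

119 m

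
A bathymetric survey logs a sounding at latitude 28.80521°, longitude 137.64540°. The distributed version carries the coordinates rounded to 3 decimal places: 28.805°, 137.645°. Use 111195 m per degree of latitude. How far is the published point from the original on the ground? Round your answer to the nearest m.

45 m

Δlat = 28.80521 − 28.805 = +0.00021°; Δlon = 137.64540 − 137.645 = +0.00040°.
N–S: 0.00021° × 111195 m/° = 23.3509 m.
East–west at this latitude: 0.00040° × 111195 × cos 28.805° ≈ 0.00040 × 97436.2 = 38.9745 m.
Hypotenuse of the two orthogonal shifts: √(23.3509² + 38.9745²) = 45.4343 m.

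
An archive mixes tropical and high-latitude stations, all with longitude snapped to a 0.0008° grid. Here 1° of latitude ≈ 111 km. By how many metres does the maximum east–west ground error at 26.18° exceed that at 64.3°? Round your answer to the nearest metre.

With a 0.0008° grid the true value lies within half a step, ±0.0008°/2 = ±0.0004°, of the stored one.
Error at 26.18° = 0.0004° × 111000 × cos 26.18° ≈ 44.4 × 0.8974 = 39.845 m.
At 64.3°: 0.0004° × 111000 × cos 64.3° = 0.0004 × 111000 × 0.4337 ≈ 19.254 m.
So the lower-latitude error exceeds the higher by 39.845 − 19.254 = 20.591 m.

21 metres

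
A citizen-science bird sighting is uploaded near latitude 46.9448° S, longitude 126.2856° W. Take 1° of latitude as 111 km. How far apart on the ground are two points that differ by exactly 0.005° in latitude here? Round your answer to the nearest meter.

555 meters

0.005° × 111000 m/° = 555 m.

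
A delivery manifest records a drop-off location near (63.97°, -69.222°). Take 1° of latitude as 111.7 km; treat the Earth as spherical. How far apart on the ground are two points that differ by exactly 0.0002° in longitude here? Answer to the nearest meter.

At 63.97° a degree of longitude is 111700 × cos 63.97° ≈ 49018.6 m, so 0.0002° corresponds to 9.80372 m.

10 meters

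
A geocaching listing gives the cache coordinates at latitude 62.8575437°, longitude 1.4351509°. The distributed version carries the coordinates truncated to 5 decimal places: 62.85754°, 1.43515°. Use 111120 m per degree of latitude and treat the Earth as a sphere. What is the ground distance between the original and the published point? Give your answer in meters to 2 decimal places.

0.41 meters

Δlat = 62.8575437 − 62.85754 = +0.0000037°; Δlon = 1.4351509 − 1.43515 = +0.0000009°.
North–south shift: 0.0000037 × 111120 = 0.411144 m.
E–W at 62.8575°: 0.0000009° × 111120 × cos 62.8575° = 0.0000009 × 111120 × 0.4562 ≈ 0.0456241 m.
Combined displacement = (0.411144² + 0.0456241²)^½ ≈ 0.413668 m.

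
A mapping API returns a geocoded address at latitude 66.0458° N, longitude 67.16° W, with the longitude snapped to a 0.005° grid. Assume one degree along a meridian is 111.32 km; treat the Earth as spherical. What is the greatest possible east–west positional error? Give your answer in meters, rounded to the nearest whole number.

113 meters

With a 0.005° grid the true value lies within half a step, ±0.005°/2 = ±0.0025°, of the stored one.
At latitude 66.0458° a degree of longitude spans 111320 m × cos 66.0458° = 111320 × 0.4060 ≈ 45196.6 m.
East–west error: 0.0025° × 45196.6 m/° ≈ 112.992 m.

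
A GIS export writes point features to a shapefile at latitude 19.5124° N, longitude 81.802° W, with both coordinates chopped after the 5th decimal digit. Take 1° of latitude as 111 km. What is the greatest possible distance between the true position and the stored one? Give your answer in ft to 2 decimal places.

Truncating at 5 decimal places can drop up to a full unit in the last place, so each coordinate may be off by as much as 1e-05°.
North–south component: 1e-05° × 111000 = 1.11 m.
East–west component at 19.5124°: 1e-05° × 111000 × cos 19.5124° ≈ 1e-05 × 104625 ≈ 1.04625 m.
The two errors are perpendicular, so the maximum displacement is √(1.11² + 1.04625²) ≈ 1.52537 m.
Converting: 1.52537 m × 3.2808 ft/m ≈ 5.0045 ft.

5.00 ft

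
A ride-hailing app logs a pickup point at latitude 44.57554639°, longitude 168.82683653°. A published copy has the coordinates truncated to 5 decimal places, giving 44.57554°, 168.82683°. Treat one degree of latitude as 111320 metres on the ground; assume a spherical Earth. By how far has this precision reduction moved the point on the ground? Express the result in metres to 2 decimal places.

The latitude changed by +0.00000639° and the longitude by +0.00000653°.
North–south shift: 0.00000639 × 111320 = 0.711335 m.
E–W at 44.5755°: 0.00000653° × 111320 × cos 44.5755° = 0.00000653 × 111320 × 0.7123 ≈ 0.517804 m.
Combined displacement = (0.711335² + 0.517804²)^½ ≈ 0.87984 m.

0.88 metres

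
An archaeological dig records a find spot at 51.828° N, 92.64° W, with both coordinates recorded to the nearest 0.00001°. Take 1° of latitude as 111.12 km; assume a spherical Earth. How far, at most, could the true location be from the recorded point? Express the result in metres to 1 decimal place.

Rounding to 5 decimal places leaves each coordinate within ±5e-06° of the true value.
N–S: 5e-06° × 111120 m/° = 0.5556 m.
East–west component at 51.828°: 5e-06° × 111120 × cos 51.828° ≈ 5e-06 × 68674.9 ≈ 0.343374 m.
The two errors are perpendicular, so the maximum displacement is √(0.5556² + 0.343374²) ≈ 0.653144 m.

0.7 metres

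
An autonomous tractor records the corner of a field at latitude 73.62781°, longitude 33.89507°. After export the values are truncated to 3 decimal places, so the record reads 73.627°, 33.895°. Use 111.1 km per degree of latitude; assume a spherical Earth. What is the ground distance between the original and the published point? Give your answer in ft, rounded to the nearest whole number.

295 ft

Δlat = 73.62781 − 73.627 = +0.00081°; Δlon = 33.89507 − 33.895 = +0.00007°.
North–south shift: 0.00081 × 111100 = 89.991 m.
E–W at 73.627°: 0.00007° × 111100 × cos 73.627° = 0.00007 × 111100 × 0.2819 ≈ 2.19225 m.
Distance: √(89.991² + 2.19225²) ≈ 90.0177 m.
Converting: 90.0177 m × 3.2808 ft/m ≈ 295.33 ft.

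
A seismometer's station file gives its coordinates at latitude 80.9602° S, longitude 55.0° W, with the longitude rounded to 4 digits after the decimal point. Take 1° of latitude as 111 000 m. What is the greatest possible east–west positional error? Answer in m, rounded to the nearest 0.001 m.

0.872 m

Rounding to 4 decimal places leaves the longitude within ±5e-05° of the true value.
At latitude 80.9602° a degree of longitude spans 111000 m × cos 80.9602° = 111000 × 0.1571 ≈ 17440.4 m.
East–west error: 5e-05° × 17440.4 m/° ≈ 0.872019 m.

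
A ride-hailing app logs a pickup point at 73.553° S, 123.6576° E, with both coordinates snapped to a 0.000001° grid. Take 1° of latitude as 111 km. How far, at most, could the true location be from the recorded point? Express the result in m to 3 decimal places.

With a 0.000001° grid the true value lies within half a step, ±0.000001°/2 = ±5e-07°, of the stored one.
Latitude error → 5e-07 × 111000 = 0.0555 m along the meridian.
East–west component at 73.553°: 5e-07° × 111000 × cos 73.553° ≈ 5e-07 × 31427.2 ≈ 0.0157136 m.
Worst case both components are at the extreme and orthogonal: √(0.0555² + 0.0157136²) ≈ 0.0576816 m.

0.058 m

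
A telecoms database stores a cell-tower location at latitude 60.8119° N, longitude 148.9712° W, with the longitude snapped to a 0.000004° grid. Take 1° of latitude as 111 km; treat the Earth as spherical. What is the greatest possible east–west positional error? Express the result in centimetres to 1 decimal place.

With a 0.000004° grid the true value lies within half a step, ±0.000004°/2 = ±2e-06°, of the stored one.
At latitude 60.8119° a degree of longitude spans 111000 m × cos 60.8119° = 111000 × 0.4877 ≈ 54132.3 m.
So at most 2e-06° × 54132.3 ≈ 0.108265 m east–west.
That is 0.108265 m = 10.826 cm.

10.8 centimetres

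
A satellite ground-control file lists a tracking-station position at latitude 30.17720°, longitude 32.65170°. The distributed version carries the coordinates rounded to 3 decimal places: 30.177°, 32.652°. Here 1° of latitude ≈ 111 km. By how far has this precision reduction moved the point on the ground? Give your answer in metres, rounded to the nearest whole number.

The latitude changed by +0.00020° and the longitude by -0.00030°.
N–S: 0.00020° × 111000 m/° = 22.2 m.
E–W at 30.177°: -0.00030° × 111000 × cos 30.177° = -0.00030 × 111000 × 0.8645 ≈ -28.7871 m.
Combined displacement = (22.2² + 28.7871²)^½ ≈ 36.3529 m.

36 metres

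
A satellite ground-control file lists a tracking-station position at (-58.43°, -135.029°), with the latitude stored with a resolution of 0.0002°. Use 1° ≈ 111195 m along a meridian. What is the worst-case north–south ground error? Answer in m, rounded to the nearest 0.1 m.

With a 0.0002° grid the true value lies within half a step, ±0.0002°/2 = ±0.0001°, of the stored one.
Along the meridian that is 0.0001° × 111195 m/° = 11.1195 m.

11.1 m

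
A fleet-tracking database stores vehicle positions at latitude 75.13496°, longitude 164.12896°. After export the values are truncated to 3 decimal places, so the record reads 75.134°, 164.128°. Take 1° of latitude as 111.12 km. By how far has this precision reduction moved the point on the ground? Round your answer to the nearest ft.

361 ft

Δlat = 75.13496 − 75.134 = +0.00096°; Δlon = 164.12896 − 164.128 = +0.00096°.
N–S: 0.00096° × 111120 m/° = 106.675 m.
East–west at this latitude: 0.00096° × 111120 × cos 75.134° ≈ 0.00096 × 28508.9 = 27.3685 m.
Combined displacement = (106.675² + 27.3685²)^½ ≈ 110.13 m.
Converting: 110.13 m × 3.2808 ft/m ≈ 361.32 ft.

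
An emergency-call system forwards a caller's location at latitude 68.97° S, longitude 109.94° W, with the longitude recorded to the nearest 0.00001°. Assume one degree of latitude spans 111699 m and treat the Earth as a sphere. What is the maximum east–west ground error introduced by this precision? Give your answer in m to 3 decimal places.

Rounding to 5 decimal places leaves the longitude within ±5e-06° of the true value.
One degree of longitude at 68.97° is 111699 × cos 68.97° ≈ 111699 × 0.3589 = 40083.9 m.
So at most 5e-06° × 40083.9 ≈ 0.20042 m east–west.

0.200 m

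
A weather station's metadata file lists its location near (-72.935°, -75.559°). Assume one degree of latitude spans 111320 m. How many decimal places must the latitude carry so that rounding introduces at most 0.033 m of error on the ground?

7

One degree of latitude covers 111320 m.
With N decimal places the half-ulp bound is 0.5·10⁻ᴺ°, or 0.5·10⁻ᴺ × 111320 m on the ground.
Need 0.5 × 111320 × 10⁻ᴺ ≤ 0.033 → 10⁻ᴺ ≤ 5.929e-07, so N ≥ 6.23.
N = 6 would give 0.0557 m (too coarse); N = 7 gives 0.00557 m ≤ 0.033 m.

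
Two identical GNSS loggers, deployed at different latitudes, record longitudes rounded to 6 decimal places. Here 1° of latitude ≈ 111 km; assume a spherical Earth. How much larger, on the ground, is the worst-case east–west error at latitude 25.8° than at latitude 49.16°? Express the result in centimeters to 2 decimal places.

1.37 centimeters

Rounding to 6 decimal places leaves the longitude within ±5e-07° of the true value.
At 25.8°: 5e-07° × 111000 × cos 25.8° = 5e-07 × 111000 × 0.9003 ≈ 0.049968 m.
At 49.16°: 5e-07° × 111000 × cos 49.16° = 5e-07 × 111000 × 0.6539 ≈ 0.036294 m.
So the lower-latitude error exceeds the higher by 0.049968 − 0.036294 = 0.013674 m.
That is 0.0136735 m = 1.3674 cm.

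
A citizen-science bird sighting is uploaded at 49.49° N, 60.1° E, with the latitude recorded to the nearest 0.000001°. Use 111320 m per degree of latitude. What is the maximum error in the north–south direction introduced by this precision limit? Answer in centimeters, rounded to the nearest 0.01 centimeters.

Rounding to 6 decimal places leaves the latitude within ±5e-07° of the true value.
So the N–S error is at most 5e-07 × 111320 = 0.05566 m.
That is 0.05566 m = 5.566 cm.

5.57 centimeters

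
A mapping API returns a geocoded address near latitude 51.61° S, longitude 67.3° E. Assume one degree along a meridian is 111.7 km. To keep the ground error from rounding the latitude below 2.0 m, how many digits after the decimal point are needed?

5 decimal places

One degree of latitude covers 111700 m.
With N decimal places the half-ulp bound is 0.5·10⁻ᴺ°, or 0.5·10⁻ᴺ × 111700 m on the ground.
Need 0.5 × 111700 × 10⁻ᴺ ≤ 2.0 → 10⁻ᴺ ≤ 3.581e-05, so N ≥ 4.45.
N = 4 would give 5.58 m (too coarse); N = 5 gives 0.558 m ≤ 2.0 m.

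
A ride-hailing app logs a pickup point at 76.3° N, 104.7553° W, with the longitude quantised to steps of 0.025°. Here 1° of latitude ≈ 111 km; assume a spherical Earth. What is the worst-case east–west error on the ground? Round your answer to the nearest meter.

With a 0.025° grid the true value lies within half a step, ±0.025°/2 = ±0.0125°, of the stored one.
One degree of longitude at 76.3° is 111000 × cos 76.3° ≈ 111000 × 0.2368 = 26289 m.
East–west error: 0.0125° × 26289 m/° ≈ 328.613 m.

329 meters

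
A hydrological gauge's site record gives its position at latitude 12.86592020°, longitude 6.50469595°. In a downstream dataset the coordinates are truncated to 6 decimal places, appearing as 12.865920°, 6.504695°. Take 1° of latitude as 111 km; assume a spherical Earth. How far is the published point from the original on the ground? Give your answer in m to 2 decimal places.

The latitude changed by +0.00000020° and the longitude by +0.00000095°.
N–S: 0.00000020° × 111000 m/° = 0.0222 m.
East–west at this latitude: 0.00000095° × 111000 × cos 12.8659° ≈ 0.00000095 × 108213 = 0.102803 m.
Distance: √(0.0222² + 0.102803²) ≈ 0.105172 m.

0.11 m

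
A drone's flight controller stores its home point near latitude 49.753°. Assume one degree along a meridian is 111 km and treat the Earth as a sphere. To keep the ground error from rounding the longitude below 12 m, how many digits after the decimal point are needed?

4

At 49.753° one degree of longitude covers 111000 × cos 49.753° ≈ 111000 × 0.6461 ≈ 71715.3 m.
With N decimal places the half-ulp bound is 0.5·10⁻ᴺ°, or 0.5·10⁻ᴺ × 71715.3 m on the ground.
Need 0.5 × 71715.3 × 10⁻ᴺ ≤ 12 → 10⁻ᴺ ≤ 3.347e-04, so N ≥ 3.48.
So 4 decimal places suffice (3.59 m); 3 would allow up to 35.9 m.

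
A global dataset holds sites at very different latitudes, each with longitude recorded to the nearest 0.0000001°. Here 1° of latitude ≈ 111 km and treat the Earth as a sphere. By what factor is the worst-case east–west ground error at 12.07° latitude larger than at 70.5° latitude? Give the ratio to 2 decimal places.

Rounding to 7 decimal places leaves the longitude within ±5e-08° of the true value.
Error at 12.07° = 5e-08° × 111000 × cos 12.07° ≈ 0.00555 × 0.9779 = 0.0054273 m.
Error at 70.5° = 5e-08° × 111000 × cos 70.5° ≈ 0.00555 × 0.3338 = 0.0018526 m.
The ratio reduces to cos 12.07° / cos 70.5° = 0.9779/0.3338 ≈ 2.9295.

2.93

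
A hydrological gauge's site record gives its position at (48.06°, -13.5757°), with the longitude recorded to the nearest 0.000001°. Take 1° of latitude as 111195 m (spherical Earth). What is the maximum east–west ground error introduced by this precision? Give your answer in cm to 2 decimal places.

Rounding to 6 decimal places leaves the longitude within ±5e-07° of the true value.
At latitude 48.06° a degree of longitude spans 111195 m × cos 48.06° = 111195 × 0.6684 ≈ 74317.4 m.
East–west error: 5e-07° × 74317.4 m/° ≈ 0.0371587 m.
That is 0.0371587 m = 3.7159 cm.

3.72 cm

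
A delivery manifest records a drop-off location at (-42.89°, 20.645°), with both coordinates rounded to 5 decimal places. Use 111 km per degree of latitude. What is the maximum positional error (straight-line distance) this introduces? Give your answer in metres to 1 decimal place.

0.7 metres

Rounding to 5 decimal places leaves each coordinate within ±5e-06° of the true value.
N–S: 5e-06° × 111000 m/° = 0.555 m.
E–W at 42.89°: 5e-06° × 111000 × cos 42.89° = 5e-06 × 111000 × 0.7327 ≈ 0.406627 m.
The two errors are perpendicular, so the maximum displacement is √(0.555² + 0.406627²) ≈ 0.688019 m.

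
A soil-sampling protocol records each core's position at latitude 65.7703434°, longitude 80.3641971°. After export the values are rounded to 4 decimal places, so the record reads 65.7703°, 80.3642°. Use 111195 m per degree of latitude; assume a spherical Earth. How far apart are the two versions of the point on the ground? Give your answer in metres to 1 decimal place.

4.8 metres

The latitude changed by +0.0000434° and the longitude by -0.0000029°.
N–S: 0.0000434° × 111195 m/° = 4.82586 m.
East–west at this latitude: -0.0000029° × 111195 × cos 65.7703° ≈ -0.0000029 × 45634 = -0.132338 m.
Combined displacement = (4.82586² + 0.132338²)^½ ≈ 4.82768 m.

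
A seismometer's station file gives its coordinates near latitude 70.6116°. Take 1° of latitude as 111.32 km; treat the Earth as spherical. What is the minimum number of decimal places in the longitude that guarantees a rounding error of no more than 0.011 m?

At 70.6116° one degree of longitude covers 111320 × cos 70.6116° ≈ 111320 × 0.3320 ≈ 36954.9 m.
With N decimal places the half-ulp bound is 0.5·10⁻ᴺ°, or 0.5·10⁻ᴺ × 36954.9 m on the ground.
Setting 18477.5 × 10⁻ᴺ ≤ 0.011 gives 10ᴺ ≥ 1.68e+06, i.e. N ≥ 6.23.
So 7 decimal places suffice (0.00185 m); 6 would allow up to 0.0185 m.

7 decimal places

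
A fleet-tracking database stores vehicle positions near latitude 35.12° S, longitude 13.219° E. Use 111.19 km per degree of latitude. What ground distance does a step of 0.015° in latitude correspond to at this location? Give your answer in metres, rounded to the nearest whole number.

0.015° × 111190 m/° = 1667.85 m.

1668 metres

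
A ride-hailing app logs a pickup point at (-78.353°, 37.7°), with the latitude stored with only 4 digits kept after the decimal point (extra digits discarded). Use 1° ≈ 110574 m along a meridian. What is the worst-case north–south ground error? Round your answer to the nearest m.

Truncating at 4 decimal places can drop up to a full unit in the last place, so the latitude may be off by as much as 0.0001°.
So the N–S error is at most 0.0001 × 110574 = 11.0574 m.

11 m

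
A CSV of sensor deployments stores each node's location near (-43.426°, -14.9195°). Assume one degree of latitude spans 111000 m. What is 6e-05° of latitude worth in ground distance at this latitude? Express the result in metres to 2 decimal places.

6.66 metres

Along a meridian 6e-05° is 6e-05 × 111000 = 6.66 m.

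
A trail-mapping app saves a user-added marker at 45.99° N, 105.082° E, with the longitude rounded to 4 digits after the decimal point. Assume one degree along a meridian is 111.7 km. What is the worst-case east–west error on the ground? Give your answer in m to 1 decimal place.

3.9 m

Rounding to 4 decimal places leaves the longitude within ±5e-05° of the true value.
Parallels shrink by cos φ, so at 45.99° a degree of longitude is 111700 × 0.6948 ≈ 77607.4 m.
Maximum E–W displacement: 5e-05 × 77607.4 = 3.88037 m.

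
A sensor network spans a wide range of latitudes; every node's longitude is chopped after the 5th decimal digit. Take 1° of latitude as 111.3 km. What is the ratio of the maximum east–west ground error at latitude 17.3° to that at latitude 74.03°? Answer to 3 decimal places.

3.470

Truncating at 5 decimal places can drop up to a full unit in the last place, so the longitude may be off by as much as 1e-05°.
At 17.3°: 1e-05° × 111300 × cos 17.3° = 1e-05 × 111300 × 0.9548 ≈ 1.0626 m.
At 74.03°: 1e-05° × 111300 × cos 74.03° = 1e-05 × 111300 × 0.2751 ≈ 0.30622 m.
Ratio: 1.0626 / 0.30622 = cos 17.3° / cos 74.03° ≈ 3.4702.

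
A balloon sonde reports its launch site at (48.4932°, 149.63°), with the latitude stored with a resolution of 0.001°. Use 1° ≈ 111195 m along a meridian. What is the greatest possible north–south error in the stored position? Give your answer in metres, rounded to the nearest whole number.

With a 0.001° grid the true value lies within half a step, ±0.001°/2 = ±0.0005°, of the stored one.
Along the meridian that is 0.0005° × 111195 m/° = 55.5975 m.

56 metres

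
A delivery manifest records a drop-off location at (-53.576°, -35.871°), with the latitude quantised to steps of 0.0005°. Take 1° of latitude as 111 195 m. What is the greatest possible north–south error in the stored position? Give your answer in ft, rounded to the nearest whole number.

91 ft

With a 0.0005° grid the true value lies within half a step, ±0.0005°/2 = ±0.00025°, of the stored one.
Along the meridian that is 0.00025° × 111195 m/° = 27.7988 m.
Converting: 27.7988 m × 3.2808 ft/m ≈ 91.203 ft.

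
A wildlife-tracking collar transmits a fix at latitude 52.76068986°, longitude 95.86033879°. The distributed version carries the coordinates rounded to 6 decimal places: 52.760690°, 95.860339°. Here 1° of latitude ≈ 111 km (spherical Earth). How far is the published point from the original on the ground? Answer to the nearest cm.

2 cm

The latitude changed by -0.00000014° and the longitude by -0.00000021°.
N–S: -0.00000014° × 111000 m/° = -0.01554 m.
East–west at this latitude: -0.00000021° × 111000 × cos 52.7607° ≈ -0.00000021 × 67171.1 = -0.0141059 m.
Distance: √(0.01554² + 0.0141059²) ≈ 0.0209874 m.
That is 0.0209874 m = 2.0987 cm.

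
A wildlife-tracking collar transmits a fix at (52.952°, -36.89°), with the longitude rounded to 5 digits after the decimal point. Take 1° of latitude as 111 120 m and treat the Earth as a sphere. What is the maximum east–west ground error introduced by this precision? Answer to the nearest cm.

Rounding to 5 decimal places leaves the longitude within ±5e-06° of the true value.
One degree of longitude at 52.952° is 111120 × cos 52.952° ≈ 111120 × 0.6025 = 66948 m.
East–west error: 5e-06° × 66948 m/° ≈ 0.33474 m.
That is 0.33474 m = 33.474 cm.

33 cm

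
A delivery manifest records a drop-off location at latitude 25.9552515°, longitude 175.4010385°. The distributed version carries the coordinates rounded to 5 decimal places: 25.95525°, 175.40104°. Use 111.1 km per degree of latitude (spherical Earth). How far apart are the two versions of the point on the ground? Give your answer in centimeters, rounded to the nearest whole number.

The latitude changed by +0.0000015° and the longitude by -0.0000015°.
North–south shift: 0.0000015 × 111100 = 0.16665 m.
East–west at this latitude: -0.0000015° × 111100 × cos 25.9552° ≈ -0.0000015 × 99894 = -0.149841 m.
Distance: √(0.16665² + 0.149841²) ≈ 0.224108 m.
That is 0.224108 m = 22.411 cm.

22 centimeters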